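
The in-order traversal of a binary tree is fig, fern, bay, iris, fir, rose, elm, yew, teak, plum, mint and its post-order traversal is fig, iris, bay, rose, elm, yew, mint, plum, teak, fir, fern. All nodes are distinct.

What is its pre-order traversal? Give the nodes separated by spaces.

fern fig fir bay iris teak yew elm rose plum mint

The last element of post-order is the root; it splits in-order into left and right subtrees.
Root fern: left subtree has 1 node {fig}, right has 9 {bay, iris, fir, rose, elm, yew, teak, plum, mint}.
  Root fir: left subtree has 2 nodes {bay, iris}, right has 6 {rose, elm, yew, teak, plum, mint}.
    Root bay: left subtree has 0 nodes { }, right has 1 {iris}.
    Root teak: left subtree has 3 nodes {rose, elm, yew}, right has 2 {plum, mint}.
      Root yew: left subtree has 2 nodes {rose, elm}, right has 0 { }.
        Root elm: left subtree has 1 node {rose}, right has 0 { }.
      Root plum: left subtree has 0 nodes { }, right has 1 {mint}.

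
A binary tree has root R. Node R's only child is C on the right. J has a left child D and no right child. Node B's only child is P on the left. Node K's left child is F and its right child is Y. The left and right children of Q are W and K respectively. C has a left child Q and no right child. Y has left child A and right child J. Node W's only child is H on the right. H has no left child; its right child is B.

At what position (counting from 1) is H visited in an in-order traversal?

In-order visits the left subtree, then the node, then the right subtree.
At R: no left child.
Visit R.
At R: go right to C.
  At C: go left to Q.
    At Q: go left to W.
      At W: no left child.
      Visit W.
      At W: go right to H.
        At H: no left child.
        Visit H.
        At H: go right to B.
          At B: go left to P.
            P is a leaf — visit P.
          Visit B.
          At B: no right child.
    Visit Q.
    At Q: go right to K.
      At K: go left to F.
        F is a leaf — visit F.
      Visit K.
      At K: go right to Y.
        At Y: go left to A.
          A is a leaf — visit A.
        Visit Y.
        At Y: go right to J.
          At J: go left to D.
            D is a leaf — visit D.
          Visit J.
          At J: no right child.
  Visit C.
  At C: no right child.
Full in-order sequence: R, W, H, P, B, Q, F, K, A, Y, D, J, C.

3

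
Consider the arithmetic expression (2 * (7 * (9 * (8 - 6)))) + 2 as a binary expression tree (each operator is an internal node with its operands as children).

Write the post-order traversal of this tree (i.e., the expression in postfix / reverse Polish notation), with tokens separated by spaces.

2 7 9 8 6 - * * * 2 +

Post-order on an expression tree gives postfix notation: for each operator, emit left operand, right operand, then the operator.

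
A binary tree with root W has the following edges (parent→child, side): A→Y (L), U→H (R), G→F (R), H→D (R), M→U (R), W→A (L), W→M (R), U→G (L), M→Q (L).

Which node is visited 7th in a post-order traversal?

Post-order visits the left subtree, then the right subtree, then the node.
At W: go left to A.
  At A: go left to Y.
    Y is a leaf — visit Y.
  At A: no right child.
  Visit A.
At W: go right to M.
  At M: go left to Q.
    Q is a leaf — visit Q.
  At M: go right to U.
    At U: go left to G.
      At G: no left child.
      At G: go right to F.
        F is a leaf — visit F.
      Visit G.
    At U: go right to H.
      At H: no left child.
      At H: go right to D.
        D is a leaf — visit D.
      Visit H.
    Visit U.
  Visit M.
Visit W.
Full post-order sequence: Y, A, Q, F, G, D, H, U, M, W.

H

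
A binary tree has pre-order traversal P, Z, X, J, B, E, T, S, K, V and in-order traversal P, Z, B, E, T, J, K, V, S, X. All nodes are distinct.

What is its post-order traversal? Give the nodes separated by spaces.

T E B V K S J X Z P

The first element of pre-order is the root; it splits in-order into left and right subtrees.
Root P: left subtree has 0 nodes { }, right has 9 {Z, B, E, T, J, K, V, S, X}.
  Root Z: left subtree has 0 nodes { }, right has 8 {B, E, T, J, K, V, S, X}.
    Root X: left subtree has 7 nodes {B, E, T, J, K, V, S}, right has 0 { }.
      Root J: left subtree has 3 nodes {B, E, T}, right has 3 {K, V, S}.
        Root B: left subtree has 0 nodes { }, right has 2 {E, T}.
          Root E: left subtree has 0 nodes { }, right has 1 {T}.
        Root S: left subtree has 2 nodes {K, V}, right has 0 { }.
          Root K: left subtree has 0 nodes { }, right has 1 {V}.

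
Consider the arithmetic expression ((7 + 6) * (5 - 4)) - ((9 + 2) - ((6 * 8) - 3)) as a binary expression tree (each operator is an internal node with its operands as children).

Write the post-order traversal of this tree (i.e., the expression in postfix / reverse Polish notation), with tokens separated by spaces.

Post-order on an expression tree gives postfix notation: for each operator, emit left operand, right operand, then the operator.

7 6 + 5 4 - * 9 2 + 6 8 * 3 - - -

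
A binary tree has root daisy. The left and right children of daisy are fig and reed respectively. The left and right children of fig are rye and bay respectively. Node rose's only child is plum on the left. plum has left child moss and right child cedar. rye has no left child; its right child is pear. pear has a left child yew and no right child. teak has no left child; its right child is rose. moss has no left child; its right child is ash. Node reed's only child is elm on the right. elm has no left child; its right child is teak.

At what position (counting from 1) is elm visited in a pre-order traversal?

8

Pre-order visits the node, then its left subtree, then its right subtree.
Visit daisy.
At daisy: go left to fig.
  Visit fig.
  At fig: go left to rye.
    Visit rye.
    At rye: no left child.
    At rye: go right to pear.
      Visit pear.
      At pear: go left to yew.
        yew is a leaf — visit yew.
      At pear: no right child.
  At fig: go right to bay.
    bay is a leaf — visit bay.
At daisy: go right to reed.
  Visit reed.
  At reed: no left child.
  At reed: go right to elm.
    Visit elm.
    At elm: no left child.
    At elm: go right to teak.
      Visit teak.
      At teak: no left child.
      At teak: go right to rose.
        Visit rose.
        At rose: go left to plum.
          Visit plum.
          At plum: go left to moss.
            Visit moss.
            At moss: no left child.
            At moss: go right to ash.
              ash is a leaf — visit ash.
          At plum: go right to cedar.
            cedar is a leaf — visit cedar.
        At rose: no right child.
Full pre-order sequence: daisy, fig, rye, pear, yew, bay, reed, elm, teak, rose, plum, moss, ash, cedar.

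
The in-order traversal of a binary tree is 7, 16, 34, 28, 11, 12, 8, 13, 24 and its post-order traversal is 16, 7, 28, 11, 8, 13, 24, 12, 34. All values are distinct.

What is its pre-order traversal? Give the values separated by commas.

34, 7, 16, 12, 11, 28, 24, 13, 8

The last element of post-order is the root; it splits in-order into left and right subtrees.
Root 34: left subtree has 2 nodes {7, 16}, right has 6 {28, 11, 12, 8, 13, 24}.
  Root 7: left subtree has 0 nodes { }, right has 1 {16}.
  Root 12: left subtree has 2 nodes {28, 11}, right has 3 {8, 13, 24}.
    Root 11: left subtree has 1 node {28}, right has 0 { }.
    Root 24: left subtree has 2 nodes {8, 13}, right has 0 { }.
      Root 13: left subtree has 1 node {8}, right has 0 { }.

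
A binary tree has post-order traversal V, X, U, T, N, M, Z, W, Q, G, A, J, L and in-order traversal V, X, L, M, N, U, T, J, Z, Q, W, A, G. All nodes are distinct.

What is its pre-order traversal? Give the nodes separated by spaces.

L X V J M N T U A Q Z W G

The last element of post-order is the root; it splits in-order into left and right subtrees.
Root L: left subtree has 2 nodes {V, X}, right has 10 {M, N, U, T, J, Z, Q, W, A, G}.
  Root X: left subtree has 1 node {V}, right has 0 { }.
  Root J: left subtree has 4 nodes {M, N, U, T}, right has 5 {Z, Q, W, A, G}.
    Root M: left subtree has 0 nodes { }, right has 3 {N, U, T}.
      Root N: left subtree has 0 nodes { }, right has 2 {U, T}.
        Root T: left subtree has 1 node {U}, right has 0 { }.
    Root A: left subtree has 3 nodes {Z, Q, W}, right has 1 {G}.
      Root Q: left subtree has 1 node {Z}, right has 1 {W}.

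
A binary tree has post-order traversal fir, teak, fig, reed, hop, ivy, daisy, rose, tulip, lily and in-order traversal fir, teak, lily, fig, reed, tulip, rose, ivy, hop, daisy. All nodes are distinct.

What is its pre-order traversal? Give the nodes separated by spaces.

lily teak fir tulip reed fig rose daisy ivy hop

The last element of post-order is the root; it splits in-order into left and right subtrees.
Root lily: left subtree has 2 nodes {fir, teak}, right has 7 {fig, reed, tulip, rose, ivy, hop, daisy}.
  Root teak: left subtree has 1 node {fir}, right has 0 { }.
  Root tulip: left subtree has 2 nodes {fig, reed}, right has 4 {rose, ivy, hop, daisy}.
    Root reed: left subtree has 1 node {fig}, right has 0 { }.
    Root rose: left subtree has 0 nodes { }, right has 3 {ivy, hop, daisy}.
      Root daisy: left subtree has 2 nodes {ivy, hop}, right has 0 { }.
        Root ivy: left subtree has 0 nodes { }, right has 1 {hop}.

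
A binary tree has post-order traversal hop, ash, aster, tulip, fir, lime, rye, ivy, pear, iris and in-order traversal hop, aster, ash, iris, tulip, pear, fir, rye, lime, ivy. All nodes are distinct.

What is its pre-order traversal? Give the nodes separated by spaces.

iris aster hop ash pear tulip ivy rye fir lime

The last element of post-order is the root; it splits in-order into left and right subtrees.
Root iris: left subtree has 3 nodes {hop, aster, ash}, right has 6 {tulip, pear, fir, rye, lime, ivy}.
  Root aster: left subtree has 1 node {hop}, right has 1 {ash}.
  Root pear: left subtree has 1 node {tulip}, right has 4 {fir, rye, lime, ivy}.
    Root ivy: left subtree has 3 nodes {fir, rye, lime}, right has 0 { }.
      Root rye: left subtree has 1 node {fir}, right has 1 {lime}.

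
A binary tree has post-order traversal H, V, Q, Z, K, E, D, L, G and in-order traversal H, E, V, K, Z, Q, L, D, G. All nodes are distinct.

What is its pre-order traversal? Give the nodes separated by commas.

G, L, E, H, K, V, Z, Q, D

The last element of post-order is the root; it splits in-order into left and right subtrees.
Root G: left subtree has 8 nodes {H, E, V, K, Z, Q, L, D}, right has 0 { }.
  Root L: left subtree has 6 nodes {H, E, V, K, Z, Q}, right has 1 {D}.
    Root E: left subtree has 1 node {H}, right has 4 {V, K, Z, Q}.
      Root K: left subtree has 1 node {V}, right has 2 {Z, Q}.
        Root Z: left subtree has 0 nodes { }, right has 1 {Q}.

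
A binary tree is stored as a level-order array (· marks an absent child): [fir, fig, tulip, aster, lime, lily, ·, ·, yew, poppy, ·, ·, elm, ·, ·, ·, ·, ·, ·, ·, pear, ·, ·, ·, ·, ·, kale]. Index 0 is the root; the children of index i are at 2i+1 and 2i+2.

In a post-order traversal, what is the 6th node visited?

Post-order visits the left subtree, then the right subtree, then the node.
At fir: go left to fig.
  At fig: go left to aster.
    At aster: no left child.
    At aster: go right to yew.
      yew is a leaf — visit yew.
    Visit aster.
  At fig: go right to lime.
    At lime: go left to poppy.
      At poppy: no left child.
      At poppy: go right to pear.
        pear is a leaf — visit pear.
      Visit poppy.
    At lime: no right child.
    Visit lime.
  Visit fig.
At fir: go right to tulip.
  At tulip: go left to lily.
    At lily: no left child.
    At lily: go right to elm.
      At elm: no left child.
      At elm: go right to kale.
        kale is a leaf — visit kale.
      Visit elm.
    Visit lily.
  At tulip: no right child.
  Visit tulip.
Visit fir.
Full post-order sequence: yew, aster, pear, poppy, lime, fig, kale, elm, lily, tulip, fir.

fig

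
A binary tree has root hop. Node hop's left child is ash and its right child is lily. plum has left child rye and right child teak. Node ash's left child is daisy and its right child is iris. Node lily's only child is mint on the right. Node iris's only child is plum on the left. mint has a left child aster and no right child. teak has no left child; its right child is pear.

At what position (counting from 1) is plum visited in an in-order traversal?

In-order visits the left subtree, then the node, then the right subtree.
At hop: go left to ash.
  At ash: go left to daisy.
    daisy is a leaf — visit daisy.
  Visit ash.
  At ash: go right to iris.
    At iris: go left to plum.
      At plum: go left to rye.
        rye is a leaf — visit rye.
      Visit plum.
      At plum: go right to teak.
        At teak: no left child.
        Visit teak.
        At teak: go right to pear.
          pear is a leaf — visit pear.
    Visit iris.
    At iris: no right child.
Visit hop.
At hop: go right to lily.
  At lily: no left child.
  Visit lily.
  At lily: go right to mint.
    At mint: go left to aster.
      aster is a leaf — visit aster.
    Visit mint.
    At mint: no right child.
Full in-order sequence: daisy, ash, rye, plum, teak, pear, iris, hop, lily, aster, mint.

4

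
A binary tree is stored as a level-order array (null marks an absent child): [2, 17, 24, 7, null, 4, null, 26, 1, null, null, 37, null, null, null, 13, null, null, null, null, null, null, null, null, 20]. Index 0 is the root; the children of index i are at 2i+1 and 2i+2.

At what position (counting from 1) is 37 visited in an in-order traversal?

7

In-order visits the left subtree, then the node, then the right subtree.
At 2: go left to 17.
  At 17: go left to 7.
    At 7: go left to 26.
      At 26: go left to 13.
        13 is a leaf — visit 13.
      Visit 26.
      At 26: no right child.
    Visit 7.
    At 7: go right to 1.
      1 is a leaf — visit 1.
  Visit 17.
  At 17: no right child.
Visit 2.
At 2: go right to 24.
  At 24: go left to 4.
    At 4: go left to 37.
      At 37: no left child.
      Visit 37.
      At 37: go right to 20.
        20 is a leaf — visit 20.
    Visit 4.
    At 4: no right child.
  Visit 24.
  At 24: no right child.
Full in-order sequence: 13, 26, 7, 1, 17, 2, 37, 20, 4, 24.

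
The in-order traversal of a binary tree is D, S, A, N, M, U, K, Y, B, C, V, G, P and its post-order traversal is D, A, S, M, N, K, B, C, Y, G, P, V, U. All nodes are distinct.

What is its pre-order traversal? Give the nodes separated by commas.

U, N, S, D, A, M, V, Y, K, C, B, P, G

The last element of post-order is the root; it splits in-order into left and right subtrees.
Root U: left subtree has 5 nodes {D, S, A, N, M}, right has 7 {K, Y, B, C, V, G, P}.
  Root N: left subtree has 3 nodes {D, S, A}, right has 1 {M}.
    Root S: left subtree has 1 node {D}, right has 1 {A}.
  Root V: left subtree has 4 nodes {K, Y, B, C}, right has 2 {G, P}.
    Root Y: left subtree has 1 node {K}, right has 2 {B, C}.
      Root C: left subtree has 1 node {B}, right has 0 { }.
    Root P: left subtree has 1 node {G}, right has 0 { }.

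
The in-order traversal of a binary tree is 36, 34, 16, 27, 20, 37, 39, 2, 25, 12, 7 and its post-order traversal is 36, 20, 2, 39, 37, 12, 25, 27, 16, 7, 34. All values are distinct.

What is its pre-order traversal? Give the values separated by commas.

34, 36, 7, 16, 27, 25, 37, 20, 39, 2, 12

The last element of post-order is the root; it splits in-order into left and right subtrees.
Root 34: left subtree has 1 node {36}, right has 9 {16, 27, 20, 37, 39, 2, 25, 12, 7}.
  Root 7: left subtree has 8 nodes {16, 27, 20, 37, 39, 2, 25, 12}, right has 0 { }.
    Root 16: left subtree has 0 nodes { }, right has 7 {27, 20, 37, 39, 2, 25, 12}.
      Root 27: left subtree has 0 nodes { }, right has 6 {20, 37, 39, 2, 25, 12}.
        Root 25: left subtree has 4 nodes {20, 37, 39, 2}, right has 1 {12}.
          Root 37: left subtree has 1 node {20}, right has 2 {39, 2}.
            Root 39: left subtree has 0 nodes { }, right has 1 {2}.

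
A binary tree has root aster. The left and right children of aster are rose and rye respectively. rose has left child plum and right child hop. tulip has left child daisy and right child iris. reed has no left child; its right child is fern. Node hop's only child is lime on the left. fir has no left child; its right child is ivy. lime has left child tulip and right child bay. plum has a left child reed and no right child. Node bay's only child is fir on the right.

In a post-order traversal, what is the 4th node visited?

daisy

Post-order visits the left subtree, then the right subtree, then the node.
At aster: go left to rose.
  At rose: go left to plum.
    At plum: go left to reed.
      At reed: no left child.
      At reed: go right to fern.
        fern is a leaf — visit fern.
      Visit reed.
    At plum: no right child.
    Visit plum.
  At rose: go right to hop.
    At hop: go left to lime.
      At lime: go left to tulip.
        At tulip: go left to daisy.
          daisy is a leaf — visit daisy.
        At tulip: go right to iris.
          iris is a leaf — visit iris.
        Visit tulip.
      At lime: go right to bay.
        At bay: no left child.
        At bay: go right to fir.
          At fir: no left child.
          At fir: go right to ivy.
            ivy is a leaf — visit ivy.
          Visit fir.
        Visit bay.
      Visit lime.
    At hop: no right child.
    Visit hop.
  Visit rose.
At aster: go right to rye.
  rye is a leaf — visit rye.
Visit aster.
Full post-order sequence: fern, reed, plum, daisy, iris, tulip, ivy, fir, bay, lime, hop, rose, rye, aster.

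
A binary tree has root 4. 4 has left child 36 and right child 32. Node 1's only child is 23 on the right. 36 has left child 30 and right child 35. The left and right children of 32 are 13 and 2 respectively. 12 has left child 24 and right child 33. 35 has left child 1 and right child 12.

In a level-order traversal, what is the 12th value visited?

Level-order visits nodes level by level from the root, left to right within each level.
Level 0: 4
Level 1: 36, 32
Level 2: 30, 35, 13, 2
Level 3: 1, 12
Level 4: 23, 24, 33
Full level-order sequence: 4, 36, 32, 30, 35, 13, 2, 1, 12, 23, 24, 33.

33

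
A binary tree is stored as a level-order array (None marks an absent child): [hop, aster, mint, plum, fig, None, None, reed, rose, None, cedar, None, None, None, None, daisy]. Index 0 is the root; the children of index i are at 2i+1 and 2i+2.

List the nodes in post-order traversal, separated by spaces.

Post-order visits the left subtree, then the right subtree, then the node.
At hop: go left to aster.
  At aster: go left to plum.
    At plum: go left to reed.
      At reed: go left to daisy.
        daisy is a leaf — visit daisy.
      At reed: no right child.
      Visit reed.
    At plum: go right to rose.
      rose is a leaf — visit rose.
    Visit plum.
  At aster: go right to fig.
    At fig: no left child.
    At fig: go right to cedar.
      cedar is a leaf — visit cedar.
    Visit fig.
  Visit aster.
At hop: go right to mint.
  mint is a leaf — visit mint.
Visit hop.

daisy reed rose plum cedar fig aster mint hop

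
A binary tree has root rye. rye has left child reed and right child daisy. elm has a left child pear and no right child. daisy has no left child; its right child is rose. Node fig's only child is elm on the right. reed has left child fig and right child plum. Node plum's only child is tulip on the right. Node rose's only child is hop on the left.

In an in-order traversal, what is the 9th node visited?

hop

In-order visits the left subtree, then the node, then the right subtree.
At rye: go left to reed.
  At reed: go left to fig.
    At fig: no left child.
    Visit fig.
    At fig: go right to elm.
      At elm: go left to pear.
        pear is a leaf — visit pear.
      Visit elm.
      At elm: no right child.
  Visit reed.
  At reed: go right to plum.
    At plum: no left child.
    Visit plum.
    At plum: go right to tulip.
      tulip is a leaf — visit tulip.
Visit rye.
At rye: go right to daisy.
  At daisy: no left child.
  Visit daisy.
  At daisy: go right to rose.
    At rose: go left to hop.
      hop is a leaf — visit hop.
    Visit rose.
    At rose: no right child.
Full in-order sequence: fig, pear, elm, reed, plum, tulip, rye, daisy, hop, rose.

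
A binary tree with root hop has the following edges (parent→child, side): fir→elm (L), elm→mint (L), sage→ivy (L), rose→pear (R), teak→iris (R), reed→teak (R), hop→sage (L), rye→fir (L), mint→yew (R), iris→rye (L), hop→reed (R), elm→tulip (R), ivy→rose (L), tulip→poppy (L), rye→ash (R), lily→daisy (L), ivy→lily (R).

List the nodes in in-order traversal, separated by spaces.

In-order visits the left subtree, then the node, then the right subtree.
At hop: go left to sage.
  At sage: go left to ivy.
    At ivy: go left to rose.
      At rose: no left child.
      Visit rose.
      At rose: go right to pear.
        pear is a leaf — visit pear.
    Visit ivy.
    At ivy: go right to lily.
      At lily: go left to daisy.
        daisy is a leaf — visit daisy.
      Visit lily.
      At lily: no right child.
  Visit sage.
  At sage: no right child.
Visit hop.
At hop: go right to reed.
  At reed: no left child.
  Visit reed.
  At reed: go right to teak.
    At teak: no left child.
    Visit teak.
    At teak: go right to iris.
      At iris: go left to rye.
        At rye: go left to fir.
          At fir: go left to elm.
            At elm: go left to mint.
              At mint: no left child.
              Visit mint.
              At mint: go right to yew.
                yew is a leaf — visit yew.
            Visit elm.
            At elm: go right to tulip.
              At tulip: go left to poppy.
                poppy is a leaf — visit poppy.
              Visit tulip.
              At tulip: no right child.
          Visit fir.
          At fir: no right child.
        Visit rye.
        At rye: go right to ash.
          ash is a leaf — visit ash.
      Visit iris.
      At iris: no right child.

rose pear ivy daisy lily sage hop reed teak mint yew elm poppy tulip fir rye ash iris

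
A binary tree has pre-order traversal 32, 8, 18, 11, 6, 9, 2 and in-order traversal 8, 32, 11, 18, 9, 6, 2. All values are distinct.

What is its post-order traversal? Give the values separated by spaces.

The first element of pre-order is the root; it splits in-order into left and right subtrees.
Root 32: left subtree has 1 node {8}, right has 5 {11, 18, 9, 6, 2}.
  Root 18: left subtree has 1 node {11}, right has 3 {9, 6, 2}.
    Root 6: left subtree has 1 node {9}, right has 1 {2}.

8 11 9 2 6 18 32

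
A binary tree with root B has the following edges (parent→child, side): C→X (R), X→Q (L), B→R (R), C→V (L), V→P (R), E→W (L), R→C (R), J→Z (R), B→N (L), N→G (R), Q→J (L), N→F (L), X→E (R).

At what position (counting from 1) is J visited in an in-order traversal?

In-order visits the left subtree, then the node, then the right subtree.
At B: go left to N.
  At N: go left to F.
    F is a leaf — visit F.
  Visit N.
  At N: go right to G.
    G is a leaf — visit G.
Visit B.
At B: go right to R.
  At R: no left child.
  Visit R.
  At R: go right to C.
    At C: go left to V.
      At V: no left child.
      Visit V.
      At V: go right to P.
        P is a leaf — visit P.
    Visit C.
    At C: go right to X.
      At X: go left to Q.
        At Q: go left to J.
          At J: no left child.
          Visit J.
          At J: go right to Z.
            Z is a leaf — visit Z.
        Visit Q.
        At Q: no right child.
      Visit X.
      At X: go right to E.
        At E: go left to W.
          W is a leaf — visit W.
        Visit E.
        At E: no right child.
Full in-order sequence: F, N, G, B, R, V, P, C, J, Z, Q, X, W, E.

9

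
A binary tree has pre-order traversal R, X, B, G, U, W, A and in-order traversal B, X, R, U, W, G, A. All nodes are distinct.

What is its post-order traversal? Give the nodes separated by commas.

B, X, W, U, A, G, R

The first element of pre-order is the root; it splits in-order into left and right subtrees.
Root R: left subtree has 2 nodes {B, X}, right has 4 {U, W, G, A}.
  Root X: left subtree has 1 node {B}, right has 0 { }.
  Root G: left subtree has 2 nodes {U, W}, right has 1 {A}.
    Root U: left subtree has 0 nodes { }, right has 1 {W}.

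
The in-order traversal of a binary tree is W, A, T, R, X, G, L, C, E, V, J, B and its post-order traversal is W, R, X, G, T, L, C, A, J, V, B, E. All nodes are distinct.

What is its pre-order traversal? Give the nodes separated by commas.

The last element of post-order is the root; it splits in-order into left and right subtrees.
Root E: left subtree has 8 nodes {W, A, T, R, X, G, L, C}, right has 3 {V, J, B}.
  Root A: left subtree has 1 node {W}, right has 6 {T, R, X, G, L, C}.
    Root C: left subtree has 5 nodes {T, R, X, G, L}, right has 0 { }.
      Root L: left subtree has 4 nodes {T, R, X, G}, right has 0 { }.
        Root T: left subtree has 0 nodes { }, right has 3 {R, X, G}.
          Root G: left subtree has 2 nodes {R, X}, right has 0 { }.
            Root X: left subtree has 1 node {R}, right has 0 { }.
  Root B: left subtree has 2 nodes {V, J}, right has 0 { }.
    Root V: left subtree has 0 nodes { }, right has 1 {J}.

E, A, W, C, L, T, G, X, R, B, V, J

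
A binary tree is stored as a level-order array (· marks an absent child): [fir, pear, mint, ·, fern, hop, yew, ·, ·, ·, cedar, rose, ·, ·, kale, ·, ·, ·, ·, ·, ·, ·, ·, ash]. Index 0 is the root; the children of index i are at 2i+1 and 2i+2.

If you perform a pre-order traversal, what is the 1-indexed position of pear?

Pre-order visits the node, then its left subtree, then its right subtree.
Visit fir.
At fir: go left to pear.
  Visit pear.
  At pear: no left child.
  At pear: go right to fern.
    Visit fern.
    At fern: no left child.
    At fern: go right to cedar.
      cedar is a leaf — visit cedar.
At fir: go right to mint.
  Visit mint.
  At mint: go left to hop.
    Visit hop.
    At hop: go left to rose.
      Visit rose.
      At rose: go left to ash.
        ash is a leaf — visit ash.
      At rose: no right child.
    At hop: no right child.
  At mint: go right to yew.
    Visit yew.
    At yew: no left child.
    At yew: go right to kale.
      kale is a leaf — visit kale.
Full pre-order sequence: fir, pear, fern, cedar, mint, hop, rose, ash, yew, kale.

2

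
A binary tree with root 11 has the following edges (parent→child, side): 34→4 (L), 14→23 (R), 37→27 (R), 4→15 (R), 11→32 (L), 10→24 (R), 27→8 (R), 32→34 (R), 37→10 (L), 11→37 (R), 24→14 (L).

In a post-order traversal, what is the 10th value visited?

Post-order visits the left subtree, then the right subtree, then the node.
At 11: go left to 32.
  At 32: no left child.
  At 32: go right to 34.
    At 34: go left to 4.
      At 4: no left child.
      At 4: go right to 15.
        15 is a leaf — visit 15.
      Visit 4.
    At 34: no right child.
    Visit 34.
  Visit 32.
At 11: go right to 37.
  At 37: go left to 10.
    At 10: no left child.
    At 10: go right to 24.
      At 24: go left to 14.
        At 14: no left child.
        At 14: go right to 23.
          23 is a leaf — visit 23.
        Visit 14.
      At 24: no right child.
      Visit 24.
    Visit 10.
  At 37: go right to 27.
    At 27: no left child.
    At 27: go right to 8.
      8 is a leaf — visit 8.
    Visit 27.
  Visit 37.
Visit 11.
Full post-order sequence: 15, 4, 34, 32, 23, 14, 24, 10, 8, 27, 37, 11.

27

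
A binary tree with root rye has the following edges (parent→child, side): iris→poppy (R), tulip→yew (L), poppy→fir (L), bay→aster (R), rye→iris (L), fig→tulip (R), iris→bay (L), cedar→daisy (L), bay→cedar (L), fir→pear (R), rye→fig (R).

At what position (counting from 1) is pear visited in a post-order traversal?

Post-order visits the left subtree, then the right subtree, then the node.
At rye: go left to iris.
  At iris: go left to bay.
    At bay: go left to cedar.
      At cedar: go left to daisy.
        daisy is a leaf — visit daisy.
      At cedar: no right child.
      Visit cedar.
    At bay: go right to aster.
      aster is a leaf — visit aster.
    Visit bay.
  At iris: go right to poppy.
    At poppy: go left to fir.
      At fir: no left child.
      At fir: go right to pear.
        pear is a leaf — visit pear.
      Visit fir.
    At poppy: no right child.
    Visit poppy.
  Visit iris.
At rye: go right to fig.
  At fig: no left child.
  At fig: go right to tulip.
    At tulip: go left to yew.
      yew is a leaf — visit yew.
    At tulip: no right child.
    Visit tulip.
  Visit fig.
Visit rye.
Full post-order sequence: daisy, cedar, aster, bay, pear, fir, poppy, iris, yew, tulip, fig, rye.

5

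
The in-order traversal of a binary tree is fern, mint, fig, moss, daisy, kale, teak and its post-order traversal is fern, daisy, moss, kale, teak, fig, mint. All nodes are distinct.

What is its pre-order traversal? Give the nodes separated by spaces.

The last element of post-order is the root; it splits in-order into left and right subtrees.
Root mint: left subtree has 1 node {fern}, right has 5 {fig, moss, daisy, kale, teak}.
  Root fig: left subtree has 0 nodes { }, right has 4 {moss, daisy, kale, teak}.
    Root teak: left subtree has 3 nodes {moss, daisy, kale}, right has 0 { }.
      Root kale: left subtree has 2 nodes {moss, daisy}, right has 0 { }.
        Root moss: left subtree has 0 nodes { }, right has 1 {daisy}.

mint fern fig teak kale moss daisy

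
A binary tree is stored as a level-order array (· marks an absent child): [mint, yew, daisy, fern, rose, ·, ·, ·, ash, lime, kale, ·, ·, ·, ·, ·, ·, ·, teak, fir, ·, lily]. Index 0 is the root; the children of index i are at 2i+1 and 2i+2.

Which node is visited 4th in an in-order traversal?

yew

In-order visits the left subtree, then the node, then the right subtree.
At mint: go left to yew.
  At yew: go left to fern.
    At fern: no left child.
    Visit fern.
    At fern: go right to ash.
      At ash: no left child.
      Visit ash.
      At ash: go right to teak.
        teak is a leaf — visit teak.
  Visit yew.
  At yew: go right to rose.
    At rose: go left to lime.
      At lime: go left to fir.
        fir is a leaf — visit fir.
      Visit lime.
      At lime: no right child.
    Visit rose.
    At rose: go right to kale.
      At kale: go left to lily.
        lily is a leaf — visit lily.
      Visit kale.
      At kale: no right child.
Visit mint.
At mint: go right to daisy.
  daisy is a leaf — visit daisy.
Full in-order sequence: fern, ash, teak, yew, fir, lime, rose, lily, kale, mint, daisy.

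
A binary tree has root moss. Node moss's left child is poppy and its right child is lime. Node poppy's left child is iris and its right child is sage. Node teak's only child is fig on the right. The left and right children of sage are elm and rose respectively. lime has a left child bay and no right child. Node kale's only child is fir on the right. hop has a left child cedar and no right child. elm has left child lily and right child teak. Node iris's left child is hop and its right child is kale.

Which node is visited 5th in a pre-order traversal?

Pre-order visits the node, then its left subtree, then its right subtree.
Visit moss.
At moss: go left to poppy.
  Visit poppy.
  At poppy: go left to iris.
    Visit iris.
    At iris: go left to hop.
      Visit hop.
      At hop: go left to cedar.
        cedar is a leaf — visit cedar.
      At hop: no right child.
    At iris: go right to kale.
      Visit kale.
      At kale: no left child.
      At kale: go right to fir.
        fir is a leaf — visit fir.
  At poppy: go right to sage.
    Visit sage.
    At sage: go left to elm.
      Visit elm.
      At elm: go left to lily.
        lily is a leaf — visit lily.
      At elm: go right to teak.
        Visit teak.
        At teak: no left child.
        At teak: go right to fig.
          fig is a leaf — visit fig.
    At sage: go right to rose.
      rose is a leaf — visit rose.
At moss: go right to lime.
  Visit lime.
  At lime: go left to bay.
    bay is a leaf — visit bay.
  At lime: no right child.
Full pre-order sequence: moss, poppy, iris, hop, cedar, kale, fir, sage, elm, lily, teak, fig, rose, lime, bay.

cedar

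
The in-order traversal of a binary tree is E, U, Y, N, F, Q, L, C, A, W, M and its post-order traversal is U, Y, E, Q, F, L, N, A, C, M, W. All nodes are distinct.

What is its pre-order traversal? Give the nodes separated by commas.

The last element of post-order is the root; it splits in-order into left and right subtrees.
Root W: left subtree has 9 nodes {E, U, Y, N, F, Q, L, C, A}, right has 1 {M}.
  Root C: left subtree has 7 nodes {E, U, Y, N, F, Q, L}, right has 1 {A}.
    Root N: left subtree has 3 nodes {E, U, Y}, right has 3 {F, Q, L}.
      Root E: left subtree has 0 nodes { }, right has 2 {U, Y}.
        Root Y: left subtree has 1 node {U}, right has 0 { }.
      Root L: left subtree has 2 nodes {F, Q}, right has 0 { }.
        Root F: left subtree has 0 nodes { }, right has 1 {Q}.

W, C, N, E, Y, U, L, F, Q, A, M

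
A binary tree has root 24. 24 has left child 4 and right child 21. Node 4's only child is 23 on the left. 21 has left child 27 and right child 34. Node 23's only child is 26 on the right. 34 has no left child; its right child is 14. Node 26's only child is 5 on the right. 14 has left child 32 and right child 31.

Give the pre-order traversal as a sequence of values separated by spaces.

Pre-order visits the node, then its left subtree, then its right subtree.
Visit 24.
At 24: go left to 4.
  Visit 4.
  At 4: go left to 23.
    Visit 23.
    At 23: no left child.
    At 23: go right to 26.
      Visit 26.
      At 26: no left child.
      At 26: go right to 5.
        5 is a leaf — visit 5.
  At 4: no right child.
At 24: go right to 21.
  Visit 21.
  At 21: go left to 27.
    27 is a leaf — visit 27.
  At 21: go right to 34.
    Visit 34.
    At 34: no left child.
    At 34: go right to 14.
      Visit 14.
      At 14: go left to 32.
        32 is a leaf — visit 32.
      At 14: go right to 31.
        31 is a leaf — visit 31.

24 4 23 26 5 21 27 34 14 32 31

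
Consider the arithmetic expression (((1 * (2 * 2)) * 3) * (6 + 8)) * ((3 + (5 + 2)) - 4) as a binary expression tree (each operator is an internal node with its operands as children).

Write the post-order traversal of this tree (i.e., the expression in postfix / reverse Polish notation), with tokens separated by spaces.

1 2 2 * * 3 * 6 8 + * 3 5 2 + + 4 - *

Post-order on an expression tree gives postfix notation: for each operator, emit left operand, right operand, then the operator.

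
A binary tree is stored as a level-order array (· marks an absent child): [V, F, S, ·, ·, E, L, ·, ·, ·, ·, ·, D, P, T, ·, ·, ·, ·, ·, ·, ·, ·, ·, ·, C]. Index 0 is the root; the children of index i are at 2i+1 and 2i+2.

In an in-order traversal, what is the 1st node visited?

F

In-order visits the left subtree, then the node, then the right subtree.
At V: go left to F.
  F is a leaf — visit F.
Visit V.
At V: go right to S.
  At S: go left to E.
    At E: no left child.
    Visit E.
    At E: go right to D.
      At D: go left to C.
        C is a leaf — visit C.
      Visit D.
      At D: no right child.
  Visit S.
  At S: go right to L.
    At L: go left to P.
      P is a leaf — visit P.
    Visit L.
    At L: go right to T.
      T is a leaf — visit T.
Full in-order sequence: F, V, E, C, D, S, P, L, T.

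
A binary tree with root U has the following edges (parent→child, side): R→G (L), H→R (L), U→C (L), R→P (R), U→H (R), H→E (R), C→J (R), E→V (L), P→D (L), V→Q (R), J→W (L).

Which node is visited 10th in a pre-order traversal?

Pre-order visits the node, then its left subtree, then its right subtree.
Visit U.
At U: go left to C.
  Visit C.
  At C: no left child.
  At C: go right to J.
    Visit J.
    At J: go left to W.
      W is a leaf — visit W.
    At J: no right child.
At U: go right to H.
  Visit H.
  At H: go left to R.
    Visit R.
    At R: go left to G.
      G is a leaf — visit G.
    At R: go right to P.
      Visit P.
      At P: go left to D.
        D is a leaf — visit D.
      At P: no right child.
  At H: go right to E.
    Visit E.
    At E: go left to V.
      Visit V.
      At V: no left child.
      At V: go right to Q.
        Q is a leaf — visit Q.
    At E: no right child.
Full pre-order sequence: U, C, J, W, H, R, G, P, D, E, V, Q.

E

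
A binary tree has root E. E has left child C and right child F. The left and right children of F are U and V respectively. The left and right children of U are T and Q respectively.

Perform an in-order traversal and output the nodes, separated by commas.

C, E, T, U, Q, F, V

In-order visits the left subtree, then the node, then the right subtree.
At E: go left to C.
  C is a leaf — visit C.
Visit E.
At E: go right to F.
  At F: go left to U.
    At U: go left to T.
      T is a leaf — visit T.
    Visit U.
    At U: go right to Q.
      Q is a leaf — visit Q.
  Visit F.
  At F: go right to V.
    V is a leaf — visit V.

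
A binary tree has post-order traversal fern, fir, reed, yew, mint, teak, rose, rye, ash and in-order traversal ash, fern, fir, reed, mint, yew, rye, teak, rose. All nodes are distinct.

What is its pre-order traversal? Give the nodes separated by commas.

The last element of post-order is the root; it splits in-order into left and right subtrees.
Root ash: left subtree has 0 nodes { }, right has 8 {fern, fir, reed, mint, yew, rye, teak, rose}.
  Root rye: left subtree has 5 nodes {fern, fir, reed, mint, yew}, right has 2 {teak, rose}.
    Root mint: left subtree has 3 nodes {fern, fir, reed}, right has 1 {yew}.
      Root reed: left subtree has 2 nodes {fern, fir}, right has 0 { }.
        Root fir: left subtree has 1 node {fern}, right has 0 { }.
    Root rose: left subtree has 1 node {teak}, right has 0 { }.

ash, rye, mint, reed, fir, fern, yew, rose, teak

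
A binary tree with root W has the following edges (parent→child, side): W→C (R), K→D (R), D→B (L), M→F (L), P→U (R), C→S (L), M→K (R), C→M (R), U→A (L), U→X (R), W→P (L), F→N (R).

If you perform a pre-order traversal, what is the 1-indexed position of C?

Pre-order visits the node, then its left subtree, then its right subtree.
Visit W.
At W: go left to P.
  Visit P.
  At P: no left child.
  At P: go right to U.
    Visit U.
    At U: go left to A.
      A is a leaf — visit A.
    At U: go right to X.
      X is a leaf — visit X.
At W: go right to C.
  Visit C.
  At C: go left to S.
    S is a leaf — visit S.
  At C: go right to M.
    Visit M.
    At M: go left to F.
      Visit F.
      At F: no left child.
      At F: go right to N.
        N is a leaf — visit N.
    At M: go right to K.
      Visit K.
      At K: no left child.
      At K: go right to D.
        Visit D.
        At D: go left to B.
          B is a leaf — visit B.
        At D: no right child.
Full pre-order sequence: W, P, U, A, X, C, S, M, F, N, K, D, B.

6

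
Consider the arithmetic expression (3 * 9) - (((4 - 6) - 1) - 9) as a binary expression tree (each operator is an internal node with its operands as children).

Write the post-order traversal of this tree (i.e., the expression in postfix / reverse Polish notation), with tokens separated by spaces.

3 9 * 4 6 - 1 - 9 - -

Post-order on an expression tree gives postfix notation: for each operator, emit left operand, right operand, then the operator.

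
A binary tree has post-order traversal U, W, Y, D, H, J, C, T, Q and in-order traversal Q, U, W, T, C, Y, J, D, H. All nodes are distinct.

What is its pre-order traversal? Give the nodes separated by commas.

The last element of post-order is the root; it splits in-order into left and right subtrees.
Root Q: left subtree has 0 nodes { }, right has 8 {U, W, T, C, Y, J, D, H}.
  Root T: left subtree has 2 nodes {U, W}, right has 5 {C, Y, J, D, H}.
    Root W: left subtree has 1 node {U}, right has 0 { }.
    Root C: left subtree has 0 nodes { }, right has 4 {Y, J, D, H}.
      Root J: left subtree has 1 node {Y}, right has 2 {D, H}.
        Root H: left subtree has 1 node {D}, right has 0 { }.

Q, T, W, U, C, J, Y, H, D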